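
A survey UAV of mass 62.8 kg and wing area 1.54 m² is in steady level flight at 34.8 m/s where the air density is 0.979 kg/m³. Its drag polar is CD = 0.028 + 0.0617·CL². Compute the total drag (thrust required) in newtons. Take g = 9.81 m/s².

Level flight ⇒ L = W = m·g = 62.8 × 9.81 = 616.07 N.
Dynamic pressure q = 0.5 × 0.979 × 34.8² = 592.8 Pa.
CL = 2W/(ρv²S) = 2×616.07/(0.979×34.8²×1.54) = 0.6748.
CD = 0.028 + 0.0617 × 0.6748² = 0.0561.
D = q·S·CD = 592.8 × 1.54 × 0.0561 = 51.21 N

D = 51.2 N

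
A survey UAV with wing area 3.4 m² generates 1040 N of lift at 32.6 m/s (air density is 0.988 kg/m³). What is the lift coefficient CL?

CL = 0.583

From L = ½ρv²S·CL, rearranging gives CL = 2L/(ρv²S).
CL = 2 × 1040 / (0.988 × 32.6² × 3.4) = 0.583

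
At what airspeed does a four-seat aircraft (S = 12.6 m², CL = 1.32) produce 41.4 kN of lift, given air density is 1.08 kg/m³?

v = 67.9 m/s

L = ½ρv²S·CL ⇒ v = √(2L/(ρ·S·CL))
v = √(2 × 41400 / (1.08 × 12.6 × 1.32)) = √4610 = 67.9 m/s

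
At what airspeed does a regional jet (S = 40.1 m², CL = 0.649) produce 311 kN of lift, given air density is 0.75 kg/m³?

L = ½ρv²S·CL ⇒ v = √(2L/(ρ·S·CL))
v = √(2 × 3.11×10^5 / (0.75 × 40.1 × 0.649)) = √31870 = 179 m/s

v = 179 m/s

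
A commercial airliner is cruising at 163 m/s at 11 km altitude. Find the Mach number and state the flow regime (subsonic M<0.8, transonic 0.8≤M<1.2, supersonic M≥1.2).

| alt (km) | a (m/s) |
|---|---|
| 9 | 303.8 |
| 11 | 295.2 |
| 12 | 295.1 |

M = 0.552 (subsonic)

At 11 km, from the table: a = 295.2 m/s.
M = v/a = 163 / 295.2 = 0.552
M = 0.552 → subsonic.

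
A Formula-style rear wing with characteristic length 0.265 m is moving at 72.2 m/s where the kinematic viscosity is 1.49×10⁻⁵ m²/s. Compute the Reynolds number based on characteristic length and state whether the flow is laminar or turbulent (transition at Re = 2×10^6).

Re = v·c/ν = 72.2 × 0.265 / (1.49×10⁻⁵) = 1.28×10^6
Since 1.28×10^6 < 2×10^6, the flow is laminar.

Re = 1.28×10^6 (laminar)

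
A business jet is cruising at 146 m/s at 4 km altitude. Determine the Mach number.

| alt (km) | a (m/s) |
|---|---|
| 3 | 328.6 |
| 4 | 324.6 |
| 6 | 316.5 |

At 4 km, from the table: a = 324.6 m/s.
M = v/a = 146 / 324.6 = 0.45

M = 0.45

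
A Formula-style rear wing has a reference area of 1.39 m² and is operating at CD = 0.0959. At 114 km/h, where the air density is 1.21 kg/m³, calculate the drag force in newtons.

Convert speed: v = 114 km/h ÷ 3.6 = 31.67 m/s.
Dynamic pressure q = ½ρv² = ½ × 1.21 × 31.67² = 606.7 Pa.
D = q·S·CD = 606.7 × 1.39 × 0.0959 = 80.9 N

D = 80.9 N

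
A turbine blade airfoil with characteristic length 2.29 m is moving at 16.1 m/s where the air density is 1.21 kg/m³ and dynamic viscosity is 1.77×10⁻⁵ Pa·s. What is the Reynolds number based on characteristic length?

Re = ρ·v·c/μ = 1.21 × 16.1 × 2.29 / (1.77×10⁻⁵) = 2.52×10^6

Re = 2.52×10^6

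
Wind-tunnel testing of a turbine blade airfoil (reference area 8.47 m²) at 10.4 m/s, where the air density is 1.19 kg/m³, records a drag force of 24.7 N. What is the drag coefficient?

CD = 0.0453

From D = ½ρv²S·CD, rearranging gives CD = 2D/(ρv²S).
CD = 2 × 24.7 / (1.19 × 10.4² × 8.47) = 0.0453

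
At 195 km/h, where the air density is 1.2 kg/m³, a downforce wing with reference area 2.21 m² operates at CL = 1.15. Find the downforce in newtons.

L = 4470 N

Convert speed: v = 195 km/h ÷ 3.6 = 54.17 m/s.
L = ½ρv²S·CL = ½ × 1.2 × 54.17² × 2.21 × 1.15 = 4470 N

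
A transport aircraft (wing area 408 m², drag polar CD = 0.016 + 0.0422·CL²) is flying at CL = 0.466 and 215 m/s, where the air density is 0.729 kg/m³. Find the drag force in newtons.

CD = 0.016 + 0.0422 × 0.466² = 0.02516
D = ½ρv²S·CD = ½ × 0.729 × 215² × 408 × 0.02516 = 1.73×10^5 N

D = 1.73×10^5 N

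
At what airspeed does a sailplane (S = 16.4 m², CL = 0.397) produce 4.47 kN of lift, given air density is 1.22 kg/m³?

v = 33.5 m/s

L = ½ρv²S·CL ⇒ v = √(2L/(ρ·S·CL))
v = √(2 × 4470 / (1.22 × 16.4 × 0.397)) = √1125 = 33.5 m/s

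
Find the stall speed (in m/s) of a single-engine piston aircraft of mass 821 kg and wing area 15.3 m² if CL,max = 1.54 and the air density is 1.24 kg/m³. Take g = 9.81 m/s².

At stall, lift equals weight: L = W = m·g = 821 × 9.81 = 8054 N.
From L = ½ρV²S·CL,max = W: V_stall = √(2W/(ρSCL,max)) = √(2·8054/(1.24·15.3·1.54))
V_stall = √551.3 = 23.5 m/s

V_stall = 23.5 m/s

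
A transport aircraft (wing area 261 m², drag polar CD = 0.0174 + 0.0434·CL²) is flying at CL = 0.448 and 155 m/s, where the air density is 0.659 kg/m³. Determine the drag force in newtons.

D = 53900 N

CD = 0.0174 + 0.0434 × 0.448² = 0.02611
D = ½ρv²S·CD = ½ × 0.659 × 155² × 261 × 0.02611 = 53900 N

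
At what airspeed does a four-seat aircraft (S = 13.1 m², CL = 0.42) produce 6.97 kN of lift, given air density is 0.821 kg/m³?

v = 55.6 m/s

L = ½ρv²S·CL ⇒ v = √(2L/(ρ·S·CL))
v = √(2 × 6970 / (0.821 × 13.1 × 0.42)) = √3086 = 55.6 m/s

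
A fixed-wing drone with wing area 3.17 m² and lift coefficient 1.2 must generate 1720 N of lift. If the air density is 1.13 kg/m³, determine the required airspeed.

L = ½ρv²S·CL ⇒ v = √(2L/(ρ·S·CL))
v = √(2 × 1720 / (1.13 × 3.17 × 1.2)) = √800.3 = 28.3 m/s

v = 28.3 m/s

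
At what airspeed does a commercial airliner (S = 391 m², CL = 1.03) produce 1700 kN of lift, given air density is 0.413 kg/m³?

L = ½ρv²S·CL ⇒ v = √(2L/(ρ·S·CL))
v = √(2 × 1.7×10^6 / (0.413 × 391 × 1.03)) = √20440 = 143 m/s

v = 143 m/s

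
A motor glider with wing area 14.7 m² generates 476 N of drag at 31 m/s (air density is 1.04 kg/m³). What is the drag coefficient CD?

CD = 0.0648

From D = ½ρv²S·CD, rearranging gives CD = 2D/(ρv²S).
CD = 2 × 476 / (1.04 × 31² × 14.7) = 0.0648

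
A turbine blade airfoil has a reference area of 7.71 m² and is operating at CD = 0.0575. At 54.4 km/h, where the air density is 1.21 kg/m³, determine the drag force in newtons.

Convert speed: v = 54.4 km/h ÷ 3.6 = 15.11 m/s.
Dynamic pressure q = ½ρv² = ½ × 1.21 × 15.11² = 138.1 Pa.
D = q·S·CD = 138.1 × 7.71 × 0.0575 = 61.2 N

D = 61.2 N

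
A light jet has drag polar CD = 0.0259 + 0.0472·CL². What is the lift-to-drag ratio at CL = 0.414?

CD = 0.0259 + 0.0472 × 0.414² = 0.03399
L/D = CL/CD = 0.414 / 0.03399 = 12.2

L/D = 12.2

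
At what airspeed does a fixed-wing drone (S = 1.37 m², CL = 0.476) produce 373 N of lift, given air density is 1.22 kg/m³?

L = ½ρv²S·CL ⇒ v = √(2L/(ρ·S·CL))
v = √(2 × 373 / (1.22 × 1.37 × 0.476)) = √937.7 = 30.6 m/s

v = 30.6 m/s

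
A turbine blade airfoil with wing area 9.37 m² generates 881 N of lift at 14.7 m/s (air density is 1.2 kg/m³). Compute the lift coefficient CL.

CL = 0.725

From L = ½ρv²S·CL, rearranging gives CL = 2L/(ρv²S).
CL = 2 × 881 / (1.2 × 14.7² × 9.37) = 0.725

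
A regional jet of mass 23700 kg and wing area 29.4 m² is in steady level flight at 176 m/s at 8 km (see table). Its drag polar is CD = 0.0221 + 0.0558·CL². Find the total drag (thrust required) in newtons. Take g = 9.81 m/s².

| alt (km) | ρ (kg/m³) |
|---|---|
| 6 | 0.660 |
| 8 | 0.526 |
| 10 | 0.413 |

At 8 km, from the table: ρ = 0.526 kg/m³.
Level flight ⇒ L = W = m·g = 23700 × 9.81 = 2.325×10^5 N.
q = ½ρv² = ½ × 0.526 × 176² = 8147 Pa.
Required CL = L/(qS) = 2.325×10^5/(8147·29.4) = 0.9707.
CD = 0.0221 + 0.0558 × 0.9707² = 0.07468.
D = q·S·CD = 8147 × 29.4 × 0.07468 = 17890 N

D = 17900 N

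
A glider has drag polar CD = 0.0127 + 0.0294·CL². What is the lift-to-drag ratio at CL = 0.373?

CD = 0.0127 + 0.0294 × 0.373² = 0.01679
L/D = CL/CD = 0.373 / 0.01679 = 22.2

L/D = 22.2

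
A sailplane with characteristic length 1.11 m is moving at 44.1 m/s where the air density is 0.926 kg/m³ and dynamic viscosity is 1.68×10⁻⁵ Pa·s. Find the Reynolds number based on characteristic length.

Re = ρ·v·c/μ = 0.926 × 44.1 × 1.11 / (1.68×10⁻⁵) = 2.7×10^6

Re = 2.7×10^6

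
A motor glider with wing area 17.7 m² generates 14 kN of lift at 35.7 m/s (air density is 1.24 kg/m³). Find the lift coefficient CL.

From L = ½ρv²S·CL, rearranging gives CL = 2L/(ρv²S).
CL = 2 × 14000 / (1.24 × 35.7² × 17.7) = 1

CL = 1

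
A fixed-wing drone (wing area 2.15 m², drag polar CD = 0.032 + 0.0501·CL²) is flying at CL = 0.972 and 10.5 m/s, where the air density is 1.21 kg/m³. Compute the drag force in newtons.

CD = 0.032 + 0.0501 × 0.972² = 0.07933
D = ½ρv²S·CD = ½ × 1.21 × 10.5² × 2.15 × 0.07933 = 11.4 N

D = 11.4 N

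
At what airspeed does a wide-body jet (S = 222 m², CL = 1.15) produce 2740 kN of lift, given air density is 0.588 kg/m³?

v = 191 m/s

L = ½ρv²S·CL ⇒ v = √(2L/(ρ·S·CL))
v = √(2 × 2.74×10^6 / (0.588 × 222 × 1.15)) = √36510 = 191 m/s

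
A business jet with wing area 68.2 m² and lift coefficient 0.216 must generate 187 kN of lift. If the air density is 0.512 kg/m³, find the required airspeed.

L = ½ρv²S·CL ⇒ v = √(2L/(ρ·S·CL))
v = √(2 × 1.87×10^5 / (0.512 × 68.2 × 0.216)) = √49590 = 223 m/s

v = 223 m/s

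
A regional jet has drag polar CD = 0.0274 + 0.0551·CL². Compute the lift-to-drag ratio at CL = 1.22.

L/D = 11.2

CD = 0.0274 + 0.0551 × 1.22² = 0.1094
L/D = CL/CD = 1.22 / 0.1094 = 11.2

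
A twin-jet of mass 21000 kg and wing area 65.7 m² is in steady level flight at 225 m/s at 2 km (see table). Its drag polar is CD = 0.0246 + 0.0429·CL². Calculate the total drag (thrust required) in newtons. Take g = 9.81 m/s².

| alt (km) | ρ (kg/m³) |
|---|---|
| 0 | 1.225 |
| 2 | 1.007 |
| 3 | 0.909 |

At 2 km, from the table: ρ = 1.007 kg/m³.
Weight W = mg = 21000 × 9.81 = 2.0601×10^5 N; in level flight L = W.
Dynamic pressure q = 0.5 × 1.007 × 225² = 25490 Pa.
CL = W/(q·S) = 2.0601×10^5 / (25490 × 65.7) = 0.123.
CD = 0.0246 + 0.0429 × 0.123² = 0.02525.
D = q·S·CD = 25490 × 65.7 × 0.02525 = 42280 N

D = 42300 N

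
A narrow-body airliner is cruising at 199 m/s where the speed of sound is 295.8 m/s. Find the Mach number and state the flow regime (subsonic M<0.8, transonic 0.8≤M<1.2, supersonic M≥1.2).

M = 0.673 (subsonic)

M = v/a = 199 / 295.8 = 0.673
M = 0.673 → subsonic.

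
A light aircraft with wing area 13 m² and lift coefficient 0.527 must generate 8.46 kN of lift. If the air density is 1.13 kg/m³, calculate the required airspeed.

v = 46.8 m/s

L = ½ρv²S·CL ⇒ v = √(2L/(ρ·S·CL))
v = √(2 × 8460 / (1.13 × 13 × 0.527)) = √2186 = 46.8 m/s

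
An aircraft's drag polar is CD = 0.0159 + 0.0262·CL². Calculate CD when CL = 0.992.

CD = 0.0417

CD = 0.0159 + 0.0262 × 0.992² = 0.0159 + 0.02578 = 0.0417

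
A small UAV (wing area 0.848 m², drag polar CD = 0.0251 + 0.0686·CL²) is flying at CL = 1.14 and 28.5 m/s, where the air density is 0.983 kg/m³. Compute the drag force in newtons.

CD = 0.0251 + 0.0686 × 1.14² = 0.1143
D = ½ρv²S·CD = ½ × 0.983 × 28.5² × 0.848 × 0.1143 = 38.7 N

D = 38.7 N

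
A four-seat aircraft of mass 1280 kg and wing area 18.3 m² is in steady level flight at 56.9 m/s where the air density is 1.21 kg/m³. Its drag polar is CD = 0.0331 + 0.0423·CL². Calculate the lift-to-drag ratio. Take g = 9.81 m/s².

Level flight ⇒ L = W = m·g = 1280 × 9.81 = 12557 N.
q = ½ρv² = ½ × 1.21 × 56.9² = 1959 Pa.
CL = W/(q·S) = 12557 / (1959 × 18.3) = 0.3503.
CD = 0.0331 + 0.0423 × 0.3503² = 0.03829.
L/D = CL/CD = 0.3503 / 0.03829 = 9.15

L/D = 9.15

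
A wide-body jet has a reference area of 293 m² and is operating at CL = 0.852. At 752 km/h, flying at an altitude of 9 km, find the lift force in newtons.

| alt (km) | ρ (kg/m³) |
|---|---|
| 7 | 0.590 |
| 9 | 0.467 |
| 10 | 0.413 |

L = 2.54×10^6 N

At 9 km, from the table: ρ = 0.467 kg/m³.
Convert speed: v = 752 km/h ÷ 3.6 = 208.9 m/s.
L = ½ρv²S·CL = ½ × 0.467 × 208.9² × 293 × 0.852 = 2.54×10^6 N ≈ 2540 kN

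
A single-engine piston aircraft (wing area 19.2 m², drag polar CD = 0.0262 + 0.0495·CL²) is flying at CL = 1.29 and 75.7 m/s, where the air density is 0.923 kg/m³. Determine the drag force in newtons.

CD = 0.0262 + 0.0495 × 1.29² = 0.1086
D = ½ρv²S·CD = ½ × 0.923 × 75.7² × 19.2 × 0.1086 = 5510 N

D = 5510 N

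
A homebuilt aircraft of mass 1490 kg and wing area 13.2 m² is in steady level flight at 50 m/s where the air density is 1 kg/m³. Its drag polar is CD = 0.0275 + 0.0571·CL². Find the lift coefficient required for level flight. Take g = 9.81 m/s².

CL = 0.886

In steady level flight, lift balances weight: W = mg = 1490 × 9.81 = 14617 N.
Dynamic pressure q = 0.5 × 1 × 50² = 1250 Pa.
CL = 2W/(ρv²S) = 2×14617/(1×50²×13.2) = 0.8859.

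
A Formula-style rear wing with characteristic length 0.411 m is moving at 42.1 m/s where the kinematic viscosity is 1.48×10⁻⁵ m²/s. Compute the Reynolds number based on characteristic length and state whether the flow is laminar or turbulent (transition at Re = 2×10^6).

Re = 1.17×10^6 (laminar)

Re = v·c/ν = 42.1 × 0.411 / (1.48×10⁻⁵) = 1.17×10^6
Since 1.17×10^6 < 2×10^6, the flow is laminar.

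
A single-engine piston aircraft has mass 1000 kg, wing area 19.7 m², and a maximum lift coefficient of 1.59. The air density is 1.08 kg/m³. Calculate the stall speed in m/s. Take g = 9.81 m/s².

V_stall = 24.1 m/s

Stall occurs when L = W at CL,max. W = mg = 1000 × 9.81 = 9810 N.
V_stall = √(2W/(ρ·S·CL,max)) = √(2 × 9810 / (1.08 × 19.7 × 1.59))
V_stall = √580 = 24.1 m/s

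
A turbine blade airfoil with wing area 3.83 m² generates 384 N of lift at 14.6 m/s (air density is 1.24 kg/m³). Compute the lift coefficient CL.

From L = ½ρv²S·CL, rearranging gives CL = 2L/(ρv²S).
CL = 2 × 384 / (1.24 × 14.6² × 3.83) = 0.759

CL = 0.759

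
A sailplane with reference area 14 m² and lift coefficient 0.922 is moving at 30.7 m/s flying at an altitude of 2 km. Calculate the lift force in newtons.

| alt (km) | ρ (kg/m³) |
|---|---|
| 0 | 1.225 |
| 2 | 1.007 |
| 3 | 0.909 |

At 2 km, from the table: ρ = 1.007 kg/m³.
L = ½ρv²S·CL = ½ × 1.007 × 30.7² × 14 × 0.922 = 6130 N ≈ 6.13 kN

L = 6130 N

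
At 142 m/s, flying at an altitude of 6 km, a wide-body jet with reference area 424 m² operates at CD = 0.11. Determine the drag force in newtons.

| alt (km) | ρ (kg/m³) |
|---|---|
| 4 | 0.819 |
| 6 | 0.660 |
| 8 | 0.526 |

At 6 km, from the table: ρ = 0.660 kg/m³.
Dynamic pressure q = ½ρv² = ½ × 0.66 × 142² = 6654 Pa.
D = q·S·CD = 6654 × 424 × 0.11 = 3.1×10^5 N ≈ 310 kN

D = 3.1×10^5 N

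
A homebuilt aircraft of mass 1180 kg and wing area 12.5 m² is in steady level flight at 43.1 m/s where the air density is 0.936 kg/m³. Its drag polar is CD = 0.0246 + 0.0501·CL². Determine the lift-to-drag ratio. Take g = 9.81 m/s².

Level flight ⇒ L = W = m·g = 1180 × 9.81 = 11576 N.
Dynamic pressure q = 0.5 × 0.936 × 43.1² = 869.4 Pa.
Required CL = L/(qS) = 11576/(869.4·12.5) = 1.065.
CD = 0.0246 + 0.0501 × 1.065² = 0.08145.
L/D = CL/CD = 1.065 / 0.08145 = 13.1

L/D = 13.1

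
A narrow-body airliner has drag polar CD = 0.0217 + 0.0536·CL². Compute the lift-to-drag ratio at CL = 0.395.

CD = 0.0217 + 0.0536 × 0.395² = 0.03006
L/D = CL/CD = 0.395 / 0.03006 = 13.1

L/D = 13.1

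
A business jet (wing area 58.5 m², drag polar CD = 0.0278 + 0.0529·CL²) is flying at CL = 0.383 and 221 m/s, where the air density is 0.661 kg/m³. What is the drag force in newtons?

D = 33600 N

CD = 0.0278 + 0.0529 × 0.383² = 0.03556
D = ½ρv²S·CD = ½ × 0.661 × 221² × 58.5 × 0.03556 = 33600 N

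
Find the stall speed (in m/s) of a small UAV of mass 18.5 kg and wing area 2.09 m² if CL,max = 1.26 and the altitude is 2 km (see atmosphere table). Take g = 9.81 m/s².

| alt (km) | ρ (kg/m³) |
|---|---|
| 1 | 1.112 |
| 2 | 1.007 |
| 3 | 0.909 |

V_stall = 11.7 m/s

At 2 km, from the table: ρ = 1.007 kg/m³.
At stall, lift equals weight: L = W = m·g = 18.5 × 9.81 = 181.5 N.
V_stall = √(2W/(ρ·S·CL,max)) = √(2 × 181.5 / (1.007 × 2.09 × 1.26))
V_stall = √136.9 = 11.7 m/s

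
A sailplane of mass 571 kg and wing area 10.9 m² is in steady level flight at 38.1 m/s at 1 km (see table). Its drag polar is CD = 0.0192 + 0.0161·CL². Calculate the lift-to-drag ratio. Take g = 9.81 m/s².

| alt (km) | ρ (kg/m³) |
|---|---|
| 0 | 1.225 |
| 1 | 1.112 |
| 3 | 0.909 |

At 1 km, from the table: ρ = 1.112 kg/m³.
Weight W = mg = 571 × 9.81 = 5601.5 N; in level flight L = W.
Dynamic pressure q = 0.5 × 1.112 × 38.1² = 807.1 Pa.
CL = W/(q·S) = 5601.5 / (807.1 × 10.9) = 0.6367.
CD = 0.0192 + 0.0161 × 0.6367² = 0.02573.
L/D = CL/CD = 0.6367 / 0.02573 = 24.7

L/D = 24.7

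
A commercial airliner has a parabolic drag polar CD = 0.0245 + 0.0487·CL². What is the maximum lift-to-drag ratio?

For CD = CD0 + K·CL², (L/D)max occurs at CL* = √(CD0/K) and equals 1/(2√(K·CD0)).
(L/D)max = 1/(2√(0.0487 × 0.0245)) = 1/(2 × 0.03454) = 14.5

(L/D)max = 14.5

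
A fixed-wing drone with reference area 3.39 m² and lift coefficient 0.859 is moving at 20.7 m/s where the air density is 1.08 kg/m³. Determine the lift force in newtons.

L = 674 N

Dynamic pressure q = ½ρv² = ½ × 1.08 × 20.7² = 231.4 Pa.
L = q·S·CL = 231.4 × 3.39 × 0.859 = 674 N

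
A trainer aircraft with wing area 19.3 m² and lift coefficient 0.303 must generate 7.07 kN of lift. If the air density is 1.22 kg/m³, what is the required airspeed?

L = ½ρv²S·CL ⇒ v = √(2L/(ρ·S·CL))
v = √(2 × 7070 / (1.22 × 19.3 × 0.303)) = √1982 = 44.5 m/s

v = 44.5 m/s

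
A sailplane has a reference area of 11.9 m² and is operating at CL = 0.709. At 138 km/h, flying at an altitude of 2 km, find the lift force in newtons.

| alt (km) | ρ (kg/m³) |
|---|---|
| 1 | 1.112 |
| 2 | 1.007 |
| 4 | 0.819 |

At 2 km, from the table: ρ = 1.007 kg/m³.
Convert speed: v = 138 km/h ÷ 3.6 = 38.33 m/s.
Dynamic pressure q = ½ρv² = ½ × 1.007 × 38.33² = 739.9 Pa.
L = q·S·CL = 739.9 × 11.9 × 0.709 = 6240 N ≈ 6.24 kN

L = 6240 N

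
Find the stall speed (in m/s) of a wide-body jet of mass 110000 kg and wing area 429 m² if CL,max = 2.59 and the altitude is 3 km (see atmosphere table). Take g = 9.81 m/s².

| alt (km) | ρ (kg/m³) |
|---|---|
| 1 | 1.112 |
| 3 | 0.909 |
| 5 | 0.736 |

V_stall = 46.2 m/s

At 3 km, from the table: ρ = 0.909 kg/m³.
Weight W = mg = 110000 × 9.81 = 1.079×10^6 N.
V_stall = √(2W/(ρ·S·CL,max)) = √(2 × 1.079×10^6 / (0.909 × 429 × 2.59))
V_stall = √2137 = 46.2 m/s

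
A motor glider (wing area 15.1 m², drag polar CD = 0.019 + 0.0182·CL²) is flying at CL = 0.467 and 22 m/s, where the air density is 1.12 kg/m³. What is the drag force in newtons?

CD = 0.019 + 0.0182 × 0.467² = 0.02297
D = ½ρv²S·CD = ½ × 1.12 × 22² × 15.1 × 0.02297 = 94 N

D = 94 N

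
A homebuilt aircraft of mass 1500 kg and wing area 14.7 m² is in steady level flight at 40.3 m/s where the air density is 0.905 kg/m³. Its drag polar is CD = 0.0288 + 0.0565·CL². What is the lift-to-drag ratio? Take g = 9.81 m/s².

L/D = 10.2

Weight W = mg = 1500 × 9.81 = 14715 N; in level flight L = W.
Dynamic pressure q = 0.5 × 0.905 × 40.3² = 734.9 Pa.
CL = 2W/(ρv²S) = 2×14715/(0.905×40.3²×14.7) = 1.362.
CD = 0.0288 + 0.0565 × 1.362² = 0.1336.
L/D = CL/CD = 1.362 / 0.1336 = 10.2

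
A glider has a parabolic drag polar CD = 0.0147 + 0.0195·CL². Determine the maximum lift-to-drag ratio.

(L/D)max = 29.5

For CD = CD0 + K·CL², (L/D)max occurs at CL* = √(CD0/K) and equals 1/(2√(K·CD0)).
(L/D)max = 1/(2√(0.0195 × 0.0147)) = 1/(2 × 0.01693) = 29.5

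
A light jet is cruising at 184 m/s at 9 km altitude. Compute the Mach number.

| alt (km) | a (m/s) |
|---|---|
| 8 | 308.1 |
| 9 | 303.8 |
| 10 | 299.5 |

At 9 km, from the table: a = 303.8 m/s.
M = v/a = 184 / 303.8 = 0.606

M = 0.606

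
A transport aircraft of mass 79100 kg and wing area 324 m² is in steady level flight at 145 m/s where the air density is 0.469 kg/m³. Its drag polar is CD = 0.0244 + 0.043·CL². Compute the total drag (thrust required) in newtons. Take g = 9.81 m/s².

D = 55200 N

Level flight ⇒ L = W = m·g = 79100 × 9.81 = 7.7597×10^5 N.
q = ½ρv² = ½ × 0.469 × 145² = 4930 Pa.
Required CL = L/(qS) = 7.7597×10^5/(4930·324) = 0.4858.
CD = 0.0244 + 0.043 × 0.4858² = 0.03455.
D = q·S·CD = 4930 × 324 × 0.03455 = 55190 N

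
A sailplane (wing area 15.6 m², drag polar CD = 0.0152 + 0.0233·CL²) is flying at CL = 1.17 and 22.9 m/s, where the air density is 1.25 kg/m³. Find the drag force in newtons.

D = 241 N

CD = 0.0152 + 0.0233 × 1.17² = 0.0471
D = ½ρv²S·CD = ½ × 1.25 × 22.9² × 15.6 × 0.0471 = 241 N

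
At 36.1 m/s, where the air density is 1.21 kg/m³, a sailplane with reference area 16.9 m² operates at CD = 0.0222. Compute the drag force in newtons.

Dynamic pressure q = ½ρv² = ½ × 1.21 × 36.1² = 788.4 Pa.
D = q·S·CD = 788.4 × 16.9 × 0.0222 = 296 N

D = 296 N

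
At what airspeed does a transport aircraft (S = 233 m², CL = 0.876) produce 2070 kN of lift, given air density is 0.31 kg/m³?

v = 256 m/s

L = ½ρv²S·CL ⇒ v = √(2L/(ρ·S·CL))
v = √(2 × 2.07×10^6 / (0.31 × 233 × 0.876)) = √65430 = 256 m/s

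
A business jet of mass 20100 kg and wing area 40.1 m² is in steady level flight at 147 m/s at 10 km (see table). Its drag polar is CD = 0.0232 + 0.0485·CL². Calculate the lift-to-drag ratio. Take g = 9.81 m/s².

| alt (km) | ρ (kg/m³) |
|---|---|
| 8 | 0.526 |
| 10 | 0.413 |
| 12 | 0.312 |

At 10 km, from the table: ρ = 0.413 kg/m³.
Weight W = mg = 20100 × 9.81 = 1.9718×10^5 N; in level flight L = W.
Dynamic pressure q = 0.5 × 0.413 × 147² = 4462 Pa.
Required CL = L/(qS) = 1.9718×10^5/(4462·40.1) = 1.102.
CD = 0.0232 + 0.0485 × 1.102² = 0.08209.
L/D = CL/CD = 1.102 / 0.08209 = 13.4

L/D = 13.4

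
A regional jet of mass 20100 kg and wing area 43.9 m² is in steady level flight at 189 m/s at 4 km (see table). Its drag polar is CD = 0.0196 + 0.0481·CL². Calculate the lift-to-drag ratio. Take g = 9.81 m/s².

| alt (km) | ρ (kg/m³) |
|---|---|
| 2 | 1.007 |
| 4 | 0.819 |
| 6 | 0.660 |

L/D = 12.7

At 4 km, from the table: ρ = 0.819 kg/m³.
In steady level flight, lift balances weight: W = mg = 20100 × 9.81 = 1.9718×10^5 N.
q = ½ρv² = ½ × 0.819 × 189² = 14630 Pa.
CL = W/(q·S) = 1.9718×10^5 / (14630 × 43.9) = 0.3071.
CD = 0.0196 + 0.0481 × 0.3071² = 0.02414.
L/D = CL/CD = 0.3071 / 0.02414 = 12.7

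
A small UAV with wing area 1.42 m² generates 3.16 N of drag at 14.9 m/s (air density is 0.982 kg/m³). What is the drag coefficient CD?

From D = ½ρv²S·CD, rearranging gives CD = 2D/(ρv²S).
CD = 2 × 3.16 / (0.982 × 14.9² × 1.42) = 0.0204

CD = 0.0204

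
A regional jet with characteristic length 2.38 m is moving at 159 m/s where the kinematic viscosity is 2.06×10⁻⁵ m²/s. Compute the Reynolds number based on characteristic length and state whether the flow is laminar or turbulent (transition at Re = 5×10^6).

Re = v·c/ν = 159 × 2.38 / (2.06×10⁻⁵) = 1.84×10^7
Since 1.84×10^7 > 5×10^6, the flow is turbulent.

Re = 1.84×10^7 (turbulent)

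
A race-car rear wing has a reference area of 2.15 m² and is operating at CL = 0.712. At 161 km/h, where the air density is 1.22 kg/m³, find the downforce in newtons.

L = 1870 N

Convert speed: v = 161 km/h ÷ 3.6 = 44.72 m/s.
L = ½ρv²S·CL = ½ × 1.22 × 44.72² × 2.15 × 0.712 = 1870 N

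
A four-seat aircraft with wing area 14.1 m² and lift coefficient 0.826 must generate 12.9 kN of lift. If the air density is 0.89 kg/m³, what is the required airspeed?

L = ½ρv²S·CL ⇒ v = √(2L/(ρ·S·CL))
v = √(2 × 12900 / (0.89 × 14.1 × 0.826)) = √2489 = 49.9 m/s

v = 49.9 m/s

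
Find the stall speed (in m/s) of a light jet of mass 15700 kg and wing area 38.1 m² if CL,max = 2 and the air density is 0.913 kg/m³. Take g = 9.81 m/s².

V_stall = 66.5 m/s

Weight W = mg = 15700 × 9.81 = 1.54×10^5 N.
V_stall = √(2W/(ρ·S·CL,max)) = √(2 × 1.54×10^5 / (0.913 × 38.1 × 2))
V_stall = √4428 = 66.5 m/s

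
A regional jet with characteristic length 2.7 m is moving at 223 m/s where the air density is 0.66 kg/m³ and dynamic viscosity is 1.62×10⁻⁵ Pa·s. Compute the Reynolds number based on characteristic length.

Re = 2.45×10^7

Re = ρ·v·c/μ = 0.66 × 223 × 2.7 / (1.62×10⁻⁵) = 2.45×10^7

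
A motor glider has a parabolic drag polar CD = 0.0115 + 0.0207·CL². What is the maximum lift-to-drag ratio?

For CD = CD0 + K·CL², (L/D)max occurs at CL* = √(CD0/K) and equals 1/(2√(K·CD0)).
(L/D)max = 1/(2√(0.0207 × 0.0115)) = 1/(2 × 0.01543) = 32.4

(L/D)max = 32.4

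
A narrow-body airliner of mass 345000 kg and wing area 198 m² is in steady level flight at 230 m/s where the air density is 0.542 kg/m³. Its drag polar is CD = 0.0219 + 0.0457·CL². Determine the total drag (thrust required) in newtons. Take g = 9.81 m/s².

D = 2.47×10^5 N

In steady level flight, lift balances weight: W = mg = 345000 × 9.81 = 3.3844×10^6 N.
Dynamic pressure q = 0.5 × 0.542 × 230² = 14340 Pa.
CL = W/(q·S) = 3.3844×10^6 / (14340 × 198) = 1.192.
CD = 0.0219 + 0.0457 × 1.192² = 0.08687.
D = q·S·CD = 14340 × 198 × 0.08687 = 2.466×10^5 N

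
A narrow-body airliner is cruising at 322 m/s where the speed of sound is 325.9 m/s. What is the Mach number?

M = v/a = 322 / 325.9 = 0.988

M = 0.988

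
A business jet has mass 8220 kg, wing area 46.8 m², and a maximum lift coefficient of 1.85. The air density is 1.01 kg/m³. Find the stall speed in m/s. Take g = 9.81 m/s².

V_stall = 42.9 m/s

Weight W = mg = 8220 × 9.81 = 80640 N.
From L = ½ρV²S·CL,max = W: V_stall = √(2W/(ρSCL,max)) = √(2·80640/(1.01·46.8·1.85))
V_stall = √1844 = 42.9 m/s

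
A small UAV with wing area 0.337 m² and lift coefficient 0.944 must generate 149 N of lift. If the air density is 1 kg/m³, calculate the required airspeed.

v = 30.6 m/s

L = ½ρv²S·CL ⇒ v = √(2L/(ρ·S·CL))
v = √(2 × 149 / (1 × 0.337 × 0.944)) = √936.7 = 30.6 m/s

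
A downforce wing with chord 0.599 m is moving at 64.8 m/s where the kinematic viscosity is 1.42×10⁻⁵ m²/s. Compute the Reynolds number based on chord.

Re = 2.73×10^6

Re = v·c/ν = 64.8 × 0.599 / (1.42×10⁻⁵) = 2.73×10^6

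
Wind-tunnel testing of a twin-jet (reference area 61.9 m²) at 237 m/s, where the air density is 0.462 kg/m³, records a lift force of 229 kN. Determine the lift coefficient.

CL = 0.285

From L = ½ρv²S·CL, rearranging gives CL = 2L/(ρv²S).
CL = 2 × 2.29×10^5 / (0.462 × 237² × 61.9) = 0.285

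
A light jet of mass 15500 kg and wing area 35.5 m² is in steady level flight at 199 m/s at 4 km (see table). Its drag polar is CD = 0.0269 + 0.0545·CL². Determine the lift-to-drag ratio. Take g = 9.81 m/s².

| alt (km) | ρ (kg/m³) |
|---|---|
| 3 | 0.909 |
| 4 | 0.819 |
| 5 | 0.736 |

L/D = 8.6

At 4 km, from the table: ρ = 0.819 kg/m³.
Level flight ⇒ L = W = m·g = 15500 × 9.81 = 1.5206×10^5 N.
q = ½ρv² = ½ × 0.819 × 199² = 16220 Pa.
Required CL = L/(qS) = 1.5206×10^5/(16220·35.5) = 0.2641.
CD = 0.0269 + 0.0545 × 0.2641² = 0.0307.
L/D = CL/CD = 0.2641 / 0.0307 = 8.6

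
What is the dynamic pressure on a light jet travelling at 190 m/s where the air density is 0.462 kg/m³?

q = 8340 Pa

q = ½ρv² = ½ × 0.462 × 190² = 8340 Pa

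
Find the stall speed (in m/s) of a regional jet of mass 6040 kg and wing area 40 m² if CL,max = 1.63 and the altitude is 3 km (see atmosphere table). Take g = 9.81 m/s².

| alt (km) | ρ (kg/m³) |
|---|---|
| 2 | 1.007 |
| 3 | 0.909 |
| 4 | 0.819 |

V_stall = 44.7 m/s

At 3 km, from the table: ρ = 0.909 kg/m³.
Stall occurs when L = W at CL,max. W = mg = 6040 × 9.81 = 59250 N.
From L = ½ρV²S·CL,max = W: V_stall = √(2W/(ρSCL,max)) = √(2·59250/(0.909·40·1.63))
V_stall = √2000 = 44.7 m/s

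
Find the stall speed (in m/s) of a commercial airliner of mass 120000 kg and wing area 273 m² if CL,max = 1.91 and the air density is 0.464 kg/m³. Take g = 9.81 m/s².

At stall, lift equals weight: L = W = m·g = 120000 × 9.81 = 1.177×10^6 N.
From L = ½ρV²S·CL,max = W: V_stall = √(2W/(ρSCL,max)) = √(2·1.177×10^6/(0.464·273·1.91))
V_stall = √9731 = 98.6 m/s

V_stall = 98.6 m/s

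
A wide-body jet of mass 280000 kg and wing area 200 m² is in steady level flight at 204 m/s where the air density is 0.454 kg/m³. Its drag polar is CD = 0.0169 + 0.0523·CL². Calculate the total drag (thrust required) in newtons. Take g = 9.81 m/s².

D = 2.41×10^5 N

Level flight ⇒ L = W = m·g = 280000 × 9.81 = 2.7468×10^6 N.
q = ½ρv² = ½ × 0.454 × 204² = 9447 Pa.
CL = 2W/(ρv²S) = 2×2.7468×10^6/(0.454×204²×200) = 1.454.
CD = 0.0169 + 0.0523 × 1.454² = 0.1274.
D = q·S·CD = 9447 × 200 × 0.1274 = 2.408×10^5 N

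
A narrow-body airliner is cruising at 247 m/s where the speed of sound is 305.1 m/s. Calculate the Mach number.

M = v/a = 247 / 305.1 = 0.81

M = 0.81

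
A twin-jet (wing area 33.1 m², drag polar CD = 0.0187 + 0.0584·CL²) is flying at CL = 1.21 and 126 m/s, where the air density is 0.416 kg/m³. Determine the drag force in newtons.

CD = 0.0187 + 0.0584 × 1.21² = 0.1042
D = ½ρv²S·CD = ½ × 0.416 × 126² × 33.1 × 0.1042 = 11400 N

D = 11400 N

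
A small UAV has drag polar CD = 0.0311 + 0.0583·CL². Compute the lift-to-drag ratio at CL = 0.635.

L/D = 11.6

CD = 0.0311 + 0.0583 × 0.635² = 0.05461
L/D = CL/CD = 0.635 / 0.05461 = 11.6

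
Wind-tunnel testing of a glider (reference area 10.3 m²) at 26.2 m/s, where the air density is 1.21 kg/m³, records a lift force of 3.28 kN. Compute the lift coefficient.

CL = 0.767

From L = ½ρv²S·CL, rearranging gives CL = 2L/(ρv²S).
CL = 2 × 3280 / (1.21 × 26.2² × 10.3) = 0.767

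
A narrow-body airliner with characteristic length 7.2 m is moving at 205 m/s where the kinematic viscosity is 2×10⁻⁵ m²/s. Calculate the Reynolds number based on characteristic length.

Re = v·c/ν = 205 × 7.2 / (2×10⁻⁵) = 7.38×10^7

Re = 7.38×10^7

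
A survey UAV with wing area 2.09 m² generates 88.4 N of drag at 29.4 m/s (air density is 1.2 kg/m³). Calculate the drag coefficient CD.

From D = ½ρv²S·CD, rearranging gives CD = 2D/(ρv²S).
CD = 2 × 88.4 / (1.2 × 29.4² × 2.09) = 0.0816

CD = 0.0816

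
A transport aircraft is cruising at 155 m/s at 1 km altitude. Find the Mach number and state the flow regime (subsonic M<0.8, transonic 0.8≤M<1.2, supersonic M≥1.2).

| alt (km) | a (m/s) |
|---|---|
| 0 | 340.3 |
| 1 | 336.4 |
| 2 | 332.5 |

M = 0.461 (subsonic)

At 1 km, from the table: a = 336.4 m/s.
M = v/a = 155 / 336.4 = 0.461
M = 0.461 → subsonic.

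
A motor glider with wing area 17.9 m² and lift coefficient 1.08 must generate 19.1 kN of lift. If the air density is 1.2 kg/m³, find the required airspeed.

v = 40.6 m/s

L = ½ρv²S·CL ⇒ v = √(2L/(ρ·S·CL))
v = √(2 × 19100 / (1.2 × 17.9 × 1.08)) = √1647 = 40.6 m/s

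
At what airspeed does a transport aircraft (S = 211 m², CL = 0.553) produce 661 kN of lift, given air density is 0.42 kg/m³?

v = 164 m/s

L = ½ρv²S·CL ⇒ v = √(2L/(ρ·S·CL))
v = √(2 × 6.61×10^5 / (0.42 × 211 × 0.553)) = √26980 = 164 m/s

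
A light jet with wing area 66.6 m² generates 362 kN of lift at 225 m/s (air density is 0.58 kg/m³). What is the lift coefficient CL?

From L = ½ρv²S·CL, rearranging gives CL = 2L/(ρv²S).
CL = 2 × 3.62×10^5 / (0.58 × 225² × 66.6) = 0.37

CL = 0.37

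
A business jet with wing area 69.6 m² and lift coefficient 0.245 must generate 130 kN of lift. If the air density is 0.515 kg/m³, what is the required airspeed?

L = ½ρv²S·CL ⇒ v = √(2L/(ρ·S·CL))
v = √(2 × 1.3×10^5 / (0.515 × 69.6 × 0.245)) = √29610 = 172 m/s

v = 172 m/s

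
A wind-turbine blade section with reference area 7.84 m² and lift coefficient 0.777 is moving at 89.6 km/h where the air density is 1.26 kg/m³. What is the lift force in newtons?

L = 2380 N

Convert speed: v = 89.6 km/h ÷ 3.6 = 24.89 m/s.
Dynamic pressure q = ½ρv² = ½ × 1.26 × 24.89² = 390.3 Pa.
L = q·S·CL = 390.3 × 7.84 × 0.777 = 2380 N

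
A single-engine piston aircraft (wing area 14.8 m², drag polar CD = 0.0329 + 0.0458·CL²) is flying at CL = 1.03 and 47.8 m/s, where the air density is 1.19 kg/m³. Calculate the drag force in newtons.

CD = 0.0329 + 0.0458 × 1.03² = 0.08149
D = ½ρv²S·CD = ½ × 1.19 × 47.8² × 14.8 × 0.08149 = 1640 N

D = 1640 N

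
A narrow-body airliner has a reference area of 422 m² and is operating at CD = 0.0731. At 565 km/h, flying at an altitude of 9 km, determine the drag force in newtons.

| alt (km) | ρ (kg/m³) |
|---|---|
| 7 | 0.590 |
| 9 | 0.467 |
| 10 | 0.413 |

At 9 km, from the table: ρ = 0.467 kg/m³.
Convert speed: v = 565 km/h ÷ 3.6 = 156.9 m/s.
Dynamic pressure q = ½ρv² = ½ × 0.467 × 156.9² = 5751 Pa.
D = q·S·CD = 5751 × 422 × 0.0731 = 1.77×10^5 N ≈ 177 kN

D = 1.77×10^5 N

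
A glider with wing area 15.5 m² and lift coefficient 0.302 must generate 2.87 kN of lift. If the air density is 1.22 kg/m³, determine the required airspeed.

L = ½ρv²S·CL ⇒ v = √(2L/(ρ·S·CL))
v = √(2 × 2870 / (1.22 × 15.5 × 0.302)) = √1005 = 31.7 m/s

v = 31.7 m/s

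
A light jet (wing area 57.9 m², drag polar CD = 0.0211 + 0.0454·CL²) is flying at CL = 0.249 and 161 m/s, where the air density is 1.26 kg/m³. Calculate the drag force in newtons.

D = 22600 N

CD = 0.0211 + 0.0454 × 0.249² = 0.02391
D = ½ρv²S·CD = ½ × 1.26 × 161² × 57.9 × 0.02391 = 22600 N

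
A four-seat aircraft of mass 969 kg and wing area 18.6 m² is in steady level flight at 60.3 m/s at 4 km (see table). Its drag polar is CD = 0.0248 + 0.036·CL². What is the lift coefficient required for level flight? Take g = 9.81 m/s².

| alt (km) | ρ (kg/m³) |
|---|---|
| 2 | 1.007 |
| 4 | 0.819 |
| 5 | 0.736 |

At 4 km, from the table: ρ = 0.819 kg/m³.
Weight W = mg = 969 × 9.81 = 9505.9 N; in level flight L = W.
q = ½ρv² = ½ × 0.819 × 60.3² = 1489 Pa.
CL = 2W/(ρv²S) = 2×9505.9/(0.819×60.3²×18.6) = 0.3432.

CL = 0.343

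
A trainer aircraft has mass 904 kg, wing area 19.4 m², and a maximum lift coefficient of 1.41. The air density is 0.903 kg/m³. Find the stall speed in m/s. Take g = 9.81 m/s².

V_stall = 26.8 m/s

At stall, lift equals weight: L = W = m·g = 904 × 9.81 = 8868 N.
V_stall = √(2W/(ρ·S·CL,max)) = √(2 × 8868 / (0.903 × 19.4 × 1.41))
V_stall = √718.1 = 26.8 m/s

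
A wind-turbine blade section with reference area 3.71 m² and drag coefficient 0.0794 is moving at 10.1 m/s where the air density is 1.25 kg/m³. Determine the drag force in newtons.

Dynamic pressure q = ½ρv² = ½ × 1.25 × 10.1² = 63.76 Pa.
D = q·S·CD = 63.76 × 3.71 × 0.0794 = 18.8 N

D = 18.8 N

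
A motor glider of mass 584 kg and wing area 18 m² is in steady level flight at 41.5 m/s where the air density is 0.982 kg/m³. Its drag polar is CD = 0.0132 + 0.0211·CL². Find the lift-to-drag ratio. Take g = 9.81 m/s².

L/D = 23.2

In steady level flight, lift balances weight: W = mg = 584 × 9.81 = 5729 N.
Dynamic pressure q = 0.5 × 0.982 × 41.5² = 845.6 Pa.
CL = W/(q·S) = 5729 / (845.6 × 18) = 0.3764.
CD = 0.0132 + 0.0211 × 0.3764² = 0.01619.
L/D = CL/CD = 0.3764 / 0.01619 = 23.2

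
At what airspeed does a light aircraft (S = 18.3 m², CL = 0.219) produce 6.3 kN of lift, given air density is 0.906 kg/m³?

v = 58.9 m/s

L = ½ρv²S·CL ⇒ v = √(2L/(ρ·S·CL))
v = √(2 × 6300 / (0.906 × 18.3 × 0.219)) = √3470 = 58.9 m/s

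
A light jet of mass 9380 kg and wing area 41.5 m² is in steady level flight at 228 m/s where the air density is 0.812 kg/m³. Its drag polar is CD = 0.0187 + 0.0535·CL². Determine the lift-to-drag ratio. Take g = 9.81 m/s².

L/D = 5.45

Weight W = mg = 9380 × 9.81 = 92018 N; in level flight L = W.
Dynamic pressure q = 0.5 × 0.812 × 228² = 21110 Pa.
CL = 2W/(ρv²S) = 2×92018/(0.812×228²×41.5) = 0.1051.
CD = 0.0187 + 0.0535 × 0.1051² = 0.01929.
L/D = CL/CD = 0.1051 / 0.01929 = 5.45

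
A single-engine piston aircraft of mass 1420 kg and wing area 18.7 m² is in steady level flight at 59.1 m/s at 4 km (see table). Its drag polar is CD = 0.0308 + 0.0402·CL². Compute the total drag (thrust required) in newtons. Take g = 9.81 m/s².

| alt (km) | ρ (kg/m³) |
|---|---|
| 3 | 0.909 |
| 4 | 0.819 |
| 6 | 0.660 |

D = 1120 N

At 4 km, from the table: ρ = 0.819 kg/m³.
Level flight ⇒ L = W = m·g = 1420 × 9.81 = 13930 N.
Dynamic pressure q = 0.5 × 0.819 × 59.1² = 1430 Pa.
CL = W/(q·S) = 13930 / (1430 × 18.7) = 0.5208.
CD = 0.0308 + 0.0402 × 0.5208² = 0.0417.
D = q·S·CD = 1430 × 18.7 × 0.0417 = 1115 N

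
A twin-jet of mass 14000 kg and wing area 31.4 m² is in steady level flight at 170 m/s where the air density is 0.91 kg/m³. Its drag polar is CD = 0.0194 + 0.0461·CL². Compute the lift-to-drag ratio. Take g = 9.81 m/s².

In steady level flight, lift balances weight: W = mg = 14000 × 9.81 = 1.3734×10^5 N.
q = ½ρv² = ½ × 0.91 × 170² = 13150 Pa.
CL = 2W/(ρv²S) = 2×1.3734×10^5/(0.91×170²×31.4) = 0.3326.
CD = 0.0194 + 0.0461 × 0.3326² = 0.0245.
L/D = CL/CD = 0.3326 / 0.0245 = 13.6

L/D = 13.6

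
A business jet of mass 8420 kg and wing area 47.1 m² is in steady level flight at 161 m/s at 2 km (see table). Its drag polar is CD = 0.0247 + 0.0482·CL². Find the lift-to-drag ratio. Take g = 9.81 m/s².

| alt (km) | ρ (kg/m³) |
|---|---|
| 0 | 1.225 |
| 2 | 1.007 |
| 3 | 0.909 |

At 2 km, from the table: ρ = 1.007 kg/m³.
Level flight ⇒ L = W = m·g = 8420 × 9.81 = 82600 N.
q = ½ρv² = ½ × 1.007 × 161² = 13050 Pa.
CL = W/(q·S) = 82600 / (13050 × 47.1) = 0.1344.
CD = 0.0247 + 0.0482 × 0.1344² = 0.02557.
L/D = CL/CD = 0.1344 / 0.02557 = 5.26

L/D = 5.26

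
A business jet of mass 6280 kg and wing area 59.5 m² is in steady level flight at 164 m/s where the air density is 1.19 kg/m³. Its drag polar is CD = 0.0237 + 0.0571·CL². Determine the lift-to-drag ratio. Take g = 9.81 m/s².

L/D = 2.7

In steady level flight, lift balances weight: W = mg = 6280 × 9.81 = 61607 N.
q = ½ρv² = ½ × 1.19 × 164² = 16000 Pa.
Required CL = L/(qS) = 61607/(16000·59.5) = 0.0647.
CD = 0.0237 + 0.0571 × 0.0647² = 0.02394.
L/D = CL/CD = 0.0647 / 0.02394 = 2.7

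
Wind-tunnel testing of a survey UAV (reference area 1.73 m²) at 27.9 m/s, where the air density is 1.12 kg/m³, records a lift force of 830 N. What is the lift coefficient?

From L = ½ρv²S·CL, rearranging gives CL = 2L/(ρv²S).
CL = 2 × 830 / (1.12 × 27.9² × 1.73) = 1.1

CL = 1.1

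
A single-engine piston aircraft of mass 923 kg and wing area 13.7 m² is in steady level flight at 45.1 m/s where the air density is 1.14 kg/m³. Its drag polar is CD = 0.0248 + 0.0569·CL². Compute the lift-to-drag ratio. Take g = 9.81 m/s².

In steady level flight, lift balances weight: W = mg = 923 × 9.81 = 9054.6 N.
q = ½ρv² = ½ × 1.14 × 45.1² = 1159 Pa.
Required CL = L/(qS) = 9054.6/(1159·13.7) = 0.5701.
CD = 0.0248 + 0.0569 × 0.5701² = 0.04329.
L/D = CL/CD = 0.5701 / 0.04329 = 13.2

L/D = 13.2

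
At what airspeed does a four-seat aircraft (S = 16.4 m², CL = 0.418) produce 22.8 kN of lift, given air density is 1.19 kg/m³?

L = ½ρv²S·CL ⇒ v = √(2L/(ρ·S·CL))
v = √(2 × 22800 / (1.19 × 16.4 × 0.418)) = √5590 = 74.8 m/s

v = 74.8 m/s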